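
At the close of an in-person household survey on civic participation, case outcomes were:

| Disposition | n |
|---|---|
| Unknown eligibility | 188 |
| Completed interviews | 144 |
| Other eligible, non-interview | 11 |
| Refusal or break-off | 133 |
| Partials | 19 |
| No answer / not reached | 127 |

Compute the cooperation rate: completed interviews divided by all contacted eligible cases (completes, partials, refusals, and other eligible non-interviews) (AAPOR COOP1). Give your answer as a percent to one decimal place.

46.9%

Num = 144
Denom = 144 + 19 + 133 + 11 = 307
COOP1 = 144 / 307 = 0.4691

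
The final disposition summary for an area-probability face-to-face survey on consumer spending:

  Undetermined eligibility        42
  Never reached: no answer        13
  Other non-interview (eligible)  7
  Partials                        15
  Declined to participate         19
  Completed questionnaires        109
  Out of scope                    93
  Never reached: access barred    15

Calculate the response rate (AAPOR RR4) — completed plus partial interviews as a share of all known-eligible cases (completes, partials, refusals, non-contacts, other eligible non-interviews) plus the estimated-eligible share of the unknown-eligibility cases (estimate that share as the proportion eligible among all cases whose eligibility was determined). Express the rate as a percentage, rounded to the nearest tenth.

60.3%

Non-contacts = 13 + 15 = 28
Num = 109 + 15 = 124
Known eligible = 109 + 15 + 19 + 28 + 7 = 178
e = 178 / (178 + 93) = 178 / 271 = 0.6568
Estimated eligible among unknowns = 0.6568 × 42 = 27.59
Denominator = 178 + 27.59 = 205.59
RR4 = 124 / 205.59 = 0.6031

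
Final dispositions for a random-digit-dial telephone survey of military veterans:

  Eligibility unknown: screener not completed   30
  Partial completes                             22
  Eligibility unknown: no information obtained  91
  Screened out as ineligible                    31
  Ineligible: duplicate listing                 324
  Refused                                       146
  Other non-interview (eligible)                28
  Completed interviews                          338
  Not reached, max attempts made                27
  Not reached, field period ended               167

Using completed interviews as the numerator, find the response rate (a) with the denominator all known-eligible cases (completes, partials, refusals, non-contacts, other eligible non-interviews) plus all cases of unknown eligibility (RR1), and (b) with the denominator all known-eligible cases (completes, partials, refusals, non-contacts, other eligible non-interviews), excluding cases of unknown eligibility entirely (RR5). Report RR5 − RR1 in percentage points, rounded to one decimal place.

No answer / not reached = 167 + 27 = 194
Unknown eligibility = 30 + 91 = 121
Screened out, ineligible = 31 + 324 = 355
Top: 338
Denom: 338 + 22 + 146 + 194 + 28 + 121 = 849
RR1 = 338 / 849 = 0.3981
Denom: 338 + 22 + 146 + 194 + 28 = 728
RR5 = 338 / 728 = 0.4643
Difference = 46.43 − 39.81 = 6.62 percentage points

6.6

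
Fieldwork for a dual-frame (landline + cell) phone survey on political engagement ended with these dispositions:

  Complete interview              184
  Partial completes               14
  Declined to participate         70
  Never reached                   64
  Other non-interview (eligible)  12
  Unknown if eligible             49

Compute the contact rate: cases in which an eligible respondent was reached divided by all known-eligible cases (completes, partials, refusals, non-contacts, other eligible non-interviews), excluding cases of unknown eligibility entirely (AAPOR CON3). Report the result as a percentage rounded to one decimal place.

Num: 184 + 14 + 70 + 12 = 280
Base: 184 + 14 + 70 + 64 + 12 = 344
CON3 = 280 / 344 = 0.8140

81.4%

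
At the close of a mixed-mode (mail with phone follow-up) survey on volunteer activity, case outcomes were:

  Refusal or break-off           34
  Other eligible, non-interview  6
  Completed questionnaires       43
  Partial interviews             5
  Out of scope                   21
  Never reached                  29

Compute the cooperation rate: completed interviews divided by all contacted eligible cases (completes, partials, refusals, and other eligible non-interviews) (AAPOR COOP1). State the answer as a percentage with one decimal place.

48.9%

Num = 43
Base = 43 + 5 + 34 + 6 = 88
COOP1 = 43 / 88 = 0.4886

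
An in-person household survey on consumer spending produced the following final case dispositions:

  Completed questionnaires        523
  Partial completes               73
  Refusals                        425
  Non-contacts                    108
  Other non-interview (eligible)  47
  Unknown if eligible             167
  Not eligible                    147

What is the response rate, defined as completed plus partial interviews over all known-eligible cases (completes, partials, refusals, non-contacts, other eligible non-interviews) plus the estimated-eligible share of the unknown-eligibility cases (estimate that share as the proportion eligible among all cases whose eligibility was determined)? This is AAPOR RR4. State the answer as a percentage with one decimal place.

45.0%

Top = 523 + 73 = 596
Eligible (known) = 523 + 73 + 425 + 108 + 47 = 1176
e = 1176 / (1176 + 147) = 1176 / 1323 = 0.8889
Estimated eligible among unknowns = 0.8889 × 167 = 148.45
Denominator = 1176 + 148.45 = 1324.45
RR4 = 596 / 1324.45 = 0.4500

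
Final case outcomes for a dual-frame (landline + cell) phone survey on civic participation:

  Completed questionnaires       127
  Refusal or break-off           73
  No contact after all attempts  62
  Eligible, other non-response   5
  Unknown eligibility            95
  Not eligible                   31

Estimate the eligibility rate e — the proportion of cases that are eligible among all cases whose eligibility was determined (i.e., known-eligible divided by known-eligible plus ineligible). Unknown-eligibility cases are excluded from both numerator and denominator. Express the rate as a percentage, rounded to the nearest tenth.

Known eligible → 127 + 73 + 62 + 5 = 267
e = 267 / (267 + 31) = 267 / 298 = 0.8960

89.6%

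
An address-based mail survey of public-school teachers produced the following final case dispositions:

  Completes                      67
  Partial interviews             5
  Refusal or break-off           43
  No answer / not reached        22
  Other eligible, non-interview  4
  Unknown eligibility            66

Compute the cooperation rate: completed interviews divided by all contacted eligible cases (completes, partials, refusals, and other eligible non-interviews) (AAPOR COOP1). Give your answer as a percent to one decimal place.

Top: 67
Denom: 67 + 5 + 43 + 4 = 119
COOP1 = 67 / 119 = 0.5630

56.3%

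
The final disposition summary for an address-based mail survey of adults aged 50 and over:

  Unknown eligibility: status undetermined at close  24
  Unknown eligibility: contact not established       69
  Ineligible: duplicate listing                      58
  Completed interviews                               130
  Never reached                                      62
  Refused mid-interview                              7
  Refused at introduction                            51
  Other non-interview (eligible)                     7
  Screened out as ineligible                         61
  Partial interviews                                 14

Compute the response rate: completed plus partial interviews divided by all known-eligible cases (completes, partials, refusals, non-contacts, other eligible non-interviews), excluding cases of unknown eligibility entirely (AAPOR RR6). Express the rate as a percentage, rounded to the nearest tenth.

53.1%

Refusal or break-off = 51 + 7 = 58
Undetermined eligibility = 69 + 24 = 93
Ineligible = 61 + 58 = 119
Numerator = 130 + 14 = 144
Base = 130 + 14 + 58 + 62 + 7 = 271
RR6 = 144 / 271 = 0.5314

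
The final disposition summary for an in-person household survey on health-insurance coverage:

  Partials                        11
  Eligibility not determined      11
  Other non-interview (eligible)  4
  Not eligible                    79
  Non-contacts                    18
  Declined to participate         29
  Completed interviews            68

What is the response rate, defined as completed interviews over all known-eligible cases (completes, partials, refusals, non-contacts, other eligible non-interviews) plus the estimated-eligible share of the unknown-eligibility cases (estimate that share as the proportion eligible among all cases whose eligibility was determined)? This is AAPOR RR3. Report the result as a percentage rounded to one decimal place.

49.7%

Numerator = 68
Known eligible = 68 + 11 + 29 + 18 + 4 = 130
e = 130 / (130 + 79) = 130 / 209 = 0.6220
Eligible share of unknowns = 0.6220 × 11 = 6.84
Denominator = 130 + 6.84 = 136.84
RR3 = 68 / 136.84 = 0.4969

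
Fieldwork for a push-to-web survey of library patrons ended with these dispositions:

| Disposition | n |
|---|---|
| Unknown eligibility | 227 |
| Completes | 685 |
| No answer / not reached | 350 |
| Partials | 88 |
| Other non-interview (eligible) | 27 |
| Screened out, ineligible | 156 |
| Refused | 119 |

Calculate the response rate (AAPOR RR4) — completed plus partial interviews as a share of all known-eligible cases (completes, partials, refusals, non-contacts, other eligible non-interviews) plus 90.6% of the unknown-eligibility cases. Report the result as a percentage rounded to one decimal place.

52.4%

Numerator: 685 + 88 = 773
Known eligible: 685 + 88 + 119 + 350 + 27 = 1269
e × U: 0.9060 × 227 = 205.66
Base: 1269 + 205.66 = 1474.66
RR4 = 773 / 1474.66 = 0.5242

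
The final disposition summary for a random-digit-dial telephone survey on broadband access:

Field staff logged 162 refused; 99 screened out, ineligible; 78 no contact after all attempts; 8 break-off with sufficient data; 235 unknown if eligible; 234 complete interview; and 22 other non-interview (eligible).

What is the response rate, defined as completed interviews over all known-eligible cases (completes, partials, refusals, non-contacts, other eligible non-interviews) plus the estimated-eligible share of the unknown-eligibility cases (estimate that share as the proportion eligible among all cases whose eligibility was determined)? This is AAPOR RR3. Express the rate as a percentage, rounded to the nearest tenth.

33.4%

Num = 234
Known eligible = 234 + 8 + 162 + 78 + 22 = 504
e = 504 / (504 + 99) = 504 / 603 = 0.8358
Estimated eligible among unknowns = 0.8358 × 235 = 196.41
Denom = 504 + 196.41 = 700.41
RR3 = 234 / 700.41 = 0.3341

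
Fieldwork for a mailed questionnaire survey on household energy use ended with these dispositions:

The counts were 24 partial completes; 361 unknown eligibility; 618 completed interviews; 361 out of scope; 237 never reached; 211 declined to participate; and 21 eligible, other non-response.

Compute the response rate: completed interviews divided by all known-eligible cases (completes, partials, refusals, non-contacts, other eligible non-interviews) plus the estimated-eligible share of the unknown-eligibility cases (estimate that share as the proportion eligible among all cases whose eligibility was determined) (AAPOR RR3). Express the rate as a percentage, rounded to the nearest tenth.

Top = 618
Eligible (known) = 618 + 24 + 211 + 237 + 21 = 1111
e = 1111 / (1111 + 361) = 1111 / 1472 = 0.7548
Eligible share of unknowns = 0.7548 × 361 = 272.48
Base = 1111 + 272.48 = 1383.48
RR3 = 618 / 1383.48 = 0.4467

44.7%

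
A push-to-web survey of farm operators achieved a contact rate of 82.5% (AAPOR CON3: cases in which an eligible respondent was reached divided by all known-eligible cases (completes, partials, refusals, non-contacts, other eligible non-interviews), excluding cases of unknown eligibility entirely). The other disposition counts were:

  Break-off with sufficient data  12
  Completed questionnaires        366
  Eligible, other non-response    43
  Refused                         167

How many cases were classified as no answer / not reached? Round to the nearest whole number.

Num → 366 + 12 + 167 + 43 = 588
CON3 = 588 / D = 0.825
D = 588 / 0.825 = 712.7
Remaining denominator categories sum to 588
no answer / not reached = 712.7 − 588 ≈ 125

125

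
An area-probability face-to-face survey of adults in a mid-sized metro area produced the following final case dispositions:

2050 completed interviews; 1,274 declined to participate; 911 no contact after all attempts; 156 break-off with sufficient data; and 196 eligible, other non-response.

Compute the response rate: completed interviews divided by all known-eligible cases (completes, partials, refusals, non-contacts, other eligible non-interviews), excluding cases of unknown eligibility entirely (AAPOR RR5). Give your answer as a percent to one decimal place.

44.7%

Top → 2050
Denom → 2050 + 156 + 1274 + 911 + 196 = 4587
RR5 = 2050 / 4587 = 0.4469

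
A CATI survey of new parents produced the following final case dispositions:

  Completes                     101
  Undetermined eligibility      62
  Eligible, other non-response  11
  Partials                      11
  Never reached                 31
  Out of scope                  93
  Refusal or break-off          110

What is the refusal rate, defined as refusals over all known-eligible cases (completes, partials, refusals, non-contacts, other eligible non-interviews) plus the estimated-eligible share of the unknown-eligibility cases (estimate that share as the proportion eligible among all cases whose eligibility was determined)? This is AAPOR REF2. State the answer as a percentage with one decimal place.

35.5%

Num = 110
Determined eligible = 101 + 11 + 110 + 31 + 11 = 264
e = 264 / (264 + 93) = 264 / 357 = 0.7395
e × U = 0.7395 × 62 = 45.85
Base = 264 + 45.85 = 309.85
REF2 = 110 / 309.85 = 0.3550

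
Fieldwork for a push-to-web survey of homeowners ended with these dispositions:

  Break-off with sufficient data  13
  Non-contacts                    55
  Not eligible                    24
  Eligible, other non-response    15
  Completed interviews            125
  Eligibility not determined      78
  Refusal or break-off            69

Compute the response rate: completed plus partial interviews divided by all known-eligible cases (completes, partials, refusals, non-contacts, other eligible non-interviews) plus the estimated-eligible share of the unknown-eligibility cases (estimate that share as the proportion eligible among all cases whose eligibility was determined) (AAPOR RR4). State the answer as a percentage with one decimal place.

39.6%

Numerator → 125 + 13 = 138
Eligible (known) → 125 + 13 + 69 + 55 + 15 = 277
e = 277 / (277 + 24) = 277 / 301 = 0.9203
Estimated eligible among unknowns → 0.9203 × 78 = 71.78
Denominator → 277 + 71.78 = 348.78
RR4 = 138 / 348.78 = 0.3957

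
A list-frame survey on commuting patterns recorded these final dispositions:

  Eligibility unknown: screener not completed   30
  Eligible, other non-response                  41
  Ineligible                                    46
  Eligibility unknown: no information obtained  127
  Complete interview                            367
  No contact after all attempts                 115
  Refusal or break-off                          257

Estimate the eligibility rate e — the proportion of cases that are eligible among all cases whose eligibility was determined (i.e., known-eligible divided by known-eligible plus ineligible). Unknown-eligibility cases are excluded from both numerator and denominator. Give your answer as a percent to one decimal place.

Eligibility not determined = 30 + 127 = 157
Known eligible: 367 + 257 + 115 + 41 = 780
e = 780 / (780 + 46) = 780 / 826 = 0.9443

94.4%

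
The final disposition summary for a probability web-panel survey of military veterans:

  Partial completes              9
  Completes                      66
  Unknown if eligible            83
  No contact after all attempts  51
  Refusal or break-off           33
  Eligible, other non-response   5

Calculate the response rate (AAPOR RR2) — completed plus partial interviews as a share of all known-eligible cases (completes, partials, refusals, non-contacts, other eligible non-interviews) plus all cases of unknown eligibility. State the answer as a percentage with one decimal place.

Top: 66 + 9 = 75
Denom: 66 + 9 + 33 + 51 + 5 + 83 = 247
RR2 = 75 / 247 = 0.3036

30.4%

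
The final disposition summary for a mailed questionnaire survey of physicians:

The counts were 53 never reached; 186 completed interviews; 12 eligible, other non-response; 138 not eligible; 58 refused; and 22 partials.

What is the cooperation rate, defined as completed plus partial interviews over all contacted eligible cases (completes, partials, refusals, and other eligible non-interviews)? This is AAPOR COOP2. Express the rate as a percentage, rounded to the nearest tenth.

Num = 186 + 22 = 208
Base = 186 + 22 + 58 + 12 = 278
COOP2 = 208 / 278 = 0.7482

74.8%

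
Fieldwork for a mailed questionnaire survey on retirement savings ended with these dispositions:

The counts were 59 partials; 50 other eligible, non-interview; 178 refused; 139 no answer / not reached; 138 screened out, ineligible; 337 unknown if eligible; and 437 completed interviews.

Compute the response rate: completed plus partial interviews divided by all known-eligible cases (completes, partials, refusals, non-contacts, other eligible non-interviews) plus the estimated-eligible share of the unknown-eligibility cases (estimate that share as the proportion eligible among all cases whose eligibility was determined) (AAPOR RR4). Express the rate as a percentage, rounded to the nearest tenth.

43.0%

Top → 437 + 59 = 496
Determined eligible → 437 + 59 + 178 + 139 + 50 = 863
e = 863 / (863 + 138) = 863 / 1001 = 0.8621
e × U → 0.8621 × 337 = 290.53
Base → 863 + 290.53 = 1153.53
RR4 = 496 / 1153.53 = 0.4300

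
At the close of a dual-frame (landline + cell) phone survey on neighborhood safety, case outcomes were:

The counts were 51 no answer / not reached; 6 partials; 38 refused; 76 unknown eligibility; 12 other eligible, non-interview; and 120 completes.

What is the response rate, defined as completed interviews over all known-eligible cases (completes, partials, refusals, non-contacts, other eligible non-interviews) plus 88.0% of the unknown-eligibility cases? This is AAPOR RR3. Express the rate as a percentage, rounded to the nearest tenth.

Numerator: 120
Determined eligible: 120 + 6 + 38 + 51 + 12 = 227
Estimated eligible among unknowns: 0.8800 × 76 = 66.88
Base: 227 + 66.88 = 293.88
RR3 = 120 / 293.88 = 0.4083

40.8%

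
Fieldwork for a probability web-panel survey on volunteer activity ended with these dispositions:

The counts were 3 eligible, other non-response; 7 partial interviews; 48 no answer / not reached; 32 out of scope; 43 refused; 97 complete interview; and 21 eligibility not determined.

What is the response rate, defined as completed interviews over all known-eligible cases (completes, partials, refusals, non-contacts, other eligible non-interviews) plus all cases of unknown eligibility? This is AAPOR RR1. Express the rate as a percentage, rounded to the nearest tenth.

Top = 97
Denominator = 97 + 7 + 43 + 48 + 3 + 21 = 219
RR1 = 97 / 219 = 0.4429

44.3%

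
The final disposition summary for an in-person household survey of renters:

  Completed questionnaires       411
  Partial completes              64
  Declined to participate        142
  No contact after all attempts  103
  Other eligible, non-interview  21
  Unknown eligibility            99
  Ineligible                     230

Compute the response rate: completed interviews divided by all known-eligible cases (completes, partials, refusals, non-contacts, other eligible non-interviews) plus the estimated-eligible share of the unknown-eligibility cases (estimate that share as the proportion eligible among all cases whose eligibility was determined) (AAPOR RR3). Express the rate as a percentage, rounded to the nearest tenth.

50.3%

Top → 411
Eligible (known) → 411 + 64 + 142 + 103 + 21 = 741
e = 741 / (741 + 230) = 741 / 971 = 0.7631
e × U → 0.7631 × 99 = 75.55
Denominator → 741 + 75.55 = 816.55
RR3 = 411 / 816.55 = 0.5033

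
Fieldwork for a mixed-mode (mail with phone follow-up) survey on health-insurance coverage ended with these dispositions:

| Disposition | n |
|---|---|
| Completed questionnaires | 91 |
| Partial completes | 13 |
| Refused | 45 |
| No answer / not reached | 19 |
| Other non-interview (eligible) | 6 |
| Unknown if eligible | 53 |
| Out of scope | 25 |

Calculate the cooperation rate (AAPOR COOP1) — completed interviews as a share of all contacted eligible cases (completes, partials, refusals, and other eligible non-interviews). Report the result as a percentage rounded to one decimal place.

Num → 91
Denominator → 91 + 13 + 45 + 6 = 155
COOP1 = 91 / 155 = 0.5871

58.7%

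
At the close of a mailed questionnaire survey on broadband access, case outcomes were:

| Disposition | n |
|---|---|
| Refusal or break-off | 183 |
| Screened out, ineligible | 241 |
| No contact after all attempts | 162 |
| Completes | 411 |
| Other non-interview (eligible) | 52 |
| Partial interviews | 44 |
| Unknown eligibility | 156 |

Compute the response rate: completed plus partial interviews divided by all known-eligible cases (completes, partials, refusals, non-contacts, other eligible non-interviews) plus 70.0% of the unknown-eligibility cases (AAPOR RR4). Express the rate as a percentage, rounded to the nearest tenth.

47.3%

Numerator: 411 + 44 = 455
Determined eligible: 411 + 44 + 183 + 162 + 52 = 852
Estimated eligible among unknowns: 0.7000 × 156 = 109.20
Denominator: 852 + 109.20 = 961.20
RR4 = 455 / 961.20 = 0.4734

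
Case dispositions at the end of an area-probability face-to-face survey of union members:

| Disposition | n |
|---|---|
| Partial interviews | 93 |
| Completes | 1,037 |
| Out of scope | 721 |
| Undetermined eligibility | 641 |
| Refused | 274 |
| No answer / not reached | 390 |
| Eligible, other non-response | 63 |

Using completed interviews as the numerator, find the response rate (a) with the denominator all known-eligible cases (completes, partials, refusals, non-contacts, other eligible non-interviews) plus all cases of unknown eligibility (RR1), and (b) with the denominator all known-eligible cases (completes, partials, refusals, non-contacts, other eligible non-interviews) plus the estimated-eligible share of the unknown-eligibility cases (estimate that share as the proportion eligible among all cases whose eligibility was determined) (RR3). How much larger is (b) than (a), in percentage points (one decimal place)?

3.2

Numerator → 1037
Denom → 1037 + 93 + 274 + 390 + 63 + 641 = 2498
RR1 = 1037 / 2498 = 0.4151
Determined eligible → 1037 + 93 + 274 + 390 + 63 = 1857
e = 1857 / (1857 + 721) = 1857 / 2578 = 0.7203
Estimated eligible among unknowns → 0.7203 × 641 = 461.71
Denom → 1857 + 461.71 = 2318.71
RR3 = 1037 / 2318.71 = 0.4472
Difference = 44.72 − 41.51 = 3.21 percentage points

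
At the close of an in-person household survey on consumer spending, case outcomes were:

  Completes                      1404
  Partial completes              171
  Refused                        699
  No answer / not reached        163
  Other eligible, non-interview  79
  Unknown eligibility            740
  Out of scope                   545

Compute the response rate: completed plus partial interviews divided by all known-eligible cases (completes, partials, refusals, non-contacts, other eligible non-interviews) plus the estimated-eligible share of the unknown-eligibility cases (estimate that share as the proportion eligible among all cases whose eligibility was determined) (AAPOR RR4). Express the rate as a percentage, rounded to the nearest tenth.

50.4%

Num = 1404 + 171 = 1575
Known eligible = 1404 + 171 + 699 + 163 + 79 = 2516
e = 2516 / (2516 + 545) = 2516 / 3061 = 0.8220
Estimated eligible among unknowns = 0.8220 × 740 = 608.28
Denominator = 2516 + 608.28 = 3124.28
RR4 = 1575 / 3124.28 = 0.5041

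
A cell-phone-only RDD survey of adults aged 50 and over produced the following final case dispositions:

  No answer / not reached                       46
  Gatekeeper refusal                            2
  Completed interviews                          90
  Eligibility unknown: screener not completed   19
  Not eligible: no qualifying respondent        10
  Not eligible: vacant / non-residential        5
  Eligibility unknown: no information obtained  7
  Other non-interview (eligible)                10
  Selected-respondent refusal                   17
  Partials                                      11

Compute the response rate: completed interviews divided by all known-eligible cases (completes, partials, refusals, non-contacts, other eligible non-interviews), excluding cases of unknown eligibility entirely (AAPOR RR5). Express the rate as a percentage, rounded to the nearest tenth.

51.1%

Declined to participate = 2 + 17 = 19
Undetermined eligibility = 19 + 7 = 26
Screened out, ineligible = 10 + 5 = 15
Num = 90
Base = 90 + 11 + 19 + 46 + 10 = 176
RR5 = 90 / 176 = 0.5114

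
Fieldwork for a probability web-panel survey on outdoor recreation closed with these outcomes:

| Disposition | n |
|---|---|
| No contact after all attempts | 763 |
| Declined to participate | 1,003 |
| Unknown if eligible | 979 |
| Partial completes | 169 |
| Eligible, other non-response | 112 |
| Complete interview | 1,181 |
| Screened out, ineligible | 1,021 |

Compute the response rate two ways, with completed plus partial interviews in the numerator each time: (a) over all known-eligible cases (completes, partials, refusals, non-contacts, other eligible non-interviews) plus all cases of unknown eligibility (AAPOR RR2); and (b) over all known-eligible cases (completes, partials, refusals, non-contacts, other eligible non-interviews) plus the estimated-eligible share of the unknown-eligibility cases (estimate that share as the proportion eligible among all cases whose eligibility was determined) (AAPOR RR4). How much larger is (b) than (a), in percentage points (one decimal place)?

1.9

Num → 1181 + 169 = 1350
Base → 1181 + 169 + 1003 + 763 + 112 + 979 = 4207
RR2 = 1350 / 4207 = 0.3209
Known eligible → 1181 + 169 + 1003 + 763 + 112 = 3228
e = 3228 / (3228 + 1021) = 3228 / 4249 = 0.7597
e × U → 0.7597 × 979 = 743.75
Base → 3228 + 743.75 = 3971.75
RR4 = 1350 / 3971.75 = 0.3399
Difference = 33.99 − 32.09 = 1.90 percentage points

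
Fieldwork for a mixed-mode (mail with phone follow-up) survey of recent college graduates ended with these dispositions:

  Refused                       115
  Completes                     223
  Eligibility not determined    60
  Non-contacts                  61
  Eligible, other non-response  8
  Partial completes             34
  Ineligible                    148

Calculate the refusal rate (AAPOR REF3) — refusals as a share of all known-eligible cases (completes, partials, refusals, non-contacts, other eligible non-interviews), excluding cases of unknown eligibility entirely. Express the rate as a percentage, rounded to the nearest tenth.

26.1%

Numerator → 115
Denominator → 223 + 34 + 115 + 61 + 8 = 441
REF3 = 115 / 441 = 0.2608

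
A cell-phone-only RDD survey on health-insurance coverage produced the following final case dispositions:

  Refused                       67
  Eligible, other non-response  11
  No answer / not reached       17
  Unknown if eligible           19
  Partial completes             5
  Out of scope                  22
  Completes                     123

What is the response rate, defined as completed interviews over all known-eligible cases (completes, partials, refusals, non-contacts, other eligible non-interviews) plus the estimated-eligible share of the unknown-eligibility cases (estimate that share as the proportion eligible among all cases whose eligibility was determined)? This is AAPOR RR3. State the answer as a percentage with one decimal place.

51.2%

Numerator = 123
Known eligible = 123 + 5 + 67 + 17 + 11 = 223
e = 223 / (223 + 22) = 223 / 245 = 0.9102
e × U = 0.9102 × 19 = 17.29
Denominator = 223 + 17.29 = 240.29
RR3 = 123 / 240.29 = 0.5119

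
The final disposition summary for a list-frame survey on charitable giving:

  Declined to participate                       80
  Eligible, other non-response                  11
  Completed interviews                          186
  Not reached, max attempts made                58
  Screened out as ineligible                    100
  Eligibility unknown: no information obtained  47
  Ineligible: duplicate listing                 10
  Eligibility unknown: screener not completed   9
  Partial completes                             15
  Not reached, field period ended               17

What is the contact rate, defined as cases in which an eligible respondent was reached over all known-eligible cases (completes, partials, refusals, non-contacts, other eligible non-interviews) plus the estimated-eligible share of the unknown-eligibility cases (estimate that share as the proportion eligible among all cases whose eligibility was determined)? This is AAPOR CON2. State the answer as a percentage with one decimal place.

Non-contacts = 17 + 58 = 75
Eligibility not determined = 9 + 47 = 56
Out of scope = 100 + 10 = 110
Numerator → 186 + 15 + 80 + 11 = 292
Known eligible → 186 + 15 + 80 + 75 + 11 = 367
e = 367 / (367 + 110) = 367 / 477 = 0.7694
Estimated eligible among unknowns → 0.7694 × 56 = 43.09
Denominator → 367 + 43.09 = 410.09
CON2 = 292 / 410.09 = 0.7120

71.2%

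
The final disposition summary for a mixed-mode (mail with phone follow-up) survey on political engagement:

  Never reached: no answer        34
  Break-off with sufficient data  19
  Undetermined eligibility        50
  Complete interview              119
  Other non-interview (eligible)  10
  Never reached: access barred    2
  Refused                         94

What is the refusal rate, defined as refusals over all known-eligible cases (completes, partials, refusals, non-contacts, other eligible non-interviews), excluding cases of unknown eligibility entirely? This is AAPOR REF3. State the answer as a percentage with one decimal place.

No contact after all attempts = 34 + 2 = 36
Num → 94
Base → 119 + 19 + 94 + 36 + 10 = 278
REF3 = 94 / 278 = 0.3381

33.8%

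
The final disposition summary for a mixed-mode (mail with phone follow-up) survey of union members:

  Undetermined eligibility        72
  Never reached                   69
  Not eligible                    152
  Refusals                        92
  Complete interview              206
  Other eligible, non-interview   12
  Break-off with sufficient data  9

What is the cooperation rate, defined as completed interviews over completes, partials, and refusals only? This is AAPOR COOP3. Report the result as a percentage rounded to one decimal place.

Num: 206
Denominator: 206 + 9 + 92 = 307
COOP3 = 206 / 307 = 0.6710

67.1%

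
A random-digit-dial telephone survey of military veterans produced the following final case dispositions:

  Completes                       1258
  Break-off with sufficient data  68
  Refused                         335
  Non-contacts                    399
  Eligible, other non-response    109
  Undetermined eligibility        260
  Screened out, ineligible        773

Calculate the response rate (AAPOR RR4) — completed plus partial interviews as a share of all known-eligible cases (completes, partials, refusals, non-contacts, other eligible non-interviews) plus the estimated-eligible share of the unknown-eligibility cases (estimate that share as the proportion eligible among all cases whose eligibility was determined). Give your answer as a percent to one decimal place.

56.2%

Numerator = 1258 + 68 = 1326
Determined eligible = 1258 + 68 + 335 + 399 + 109 = 2169
e = 2169 / (2169 + 773) = 2169 / 2942 = 0.7373
e × U = 0.7373 × 260 = 191.70
Denom = 2169 + 191.70 = 2360.70
RR4 = 1326 / 2360.70 = 0.5617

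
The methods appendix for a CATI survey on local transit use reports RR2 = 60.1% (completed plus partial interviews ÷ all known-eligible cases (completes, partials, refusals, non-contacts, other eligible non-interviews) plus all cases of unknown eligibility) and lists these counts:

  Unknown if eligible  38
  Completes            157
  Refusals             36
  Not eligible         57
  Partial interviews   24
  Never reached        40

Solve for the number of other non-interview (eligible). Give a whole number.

Numerator → 157 + 24 = 181
RR2 = 181 / D = 0.601
D = 181 / 0.601 = 301.2
Rest of base = 295
other non-interview (eligible) = 301.2 − 295 ≈ 6

6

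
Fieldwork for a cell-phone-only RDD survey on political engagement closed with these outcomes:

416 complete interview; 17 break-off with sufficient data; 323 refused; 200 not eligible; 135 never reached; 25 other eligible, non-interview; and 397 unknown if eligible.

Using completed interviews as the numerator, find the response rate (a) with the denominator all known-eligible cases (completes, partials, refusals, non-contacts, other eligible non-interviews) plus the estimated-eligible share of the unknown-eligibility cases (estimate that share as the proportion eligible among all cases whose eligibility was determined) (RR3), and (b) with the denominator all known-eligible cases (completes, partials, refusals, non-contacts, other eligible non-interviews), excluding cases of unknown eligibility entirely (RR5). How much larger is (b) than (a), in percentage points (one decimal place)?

11.9

Num → 416
Eligible (known) → 416 + 17 + 323 + 135 + 25 = 916
e = 916 / (916 + 200) = 916 / 1116 = 0.8208
e × U → 0.8208 × 397 = 325.86
Denominator → 916 + 325.86 = 1241.86
RR3 = 416 / 1241.86 = 0.3350
Denominator → 416 + 17 + 323 + 135 + 25 = 916
RR5 = 416 / 916 = 0.4541
Difference = 45.41 − 33.50 = 11.91 percentage points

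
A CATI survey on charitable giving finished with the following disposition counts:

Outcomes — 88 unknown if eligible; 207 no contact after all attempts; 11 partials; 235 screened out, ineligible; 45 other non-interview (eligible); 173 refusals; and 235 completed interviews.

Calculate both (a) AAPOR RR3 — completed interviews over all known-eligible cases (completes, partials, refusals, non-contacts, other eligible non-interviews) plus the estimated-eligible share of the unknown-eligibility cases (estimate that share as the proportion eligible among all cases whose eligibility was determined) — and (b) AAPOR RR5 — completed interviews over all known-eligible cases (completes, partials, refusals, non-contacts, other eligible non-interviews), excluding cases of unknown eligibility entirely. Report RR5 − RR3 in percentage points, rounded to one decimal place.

3.1

Numerator = 235
Eligible (known) = 235 + 11 + 173 + 207 + 45 = 671
e = 671 / (671 + 235) = 671 / 906 = 0.7406
Estimated eligible among unknowns = 0.7406 × 88 = 65.17
Denom = 671 + 65.17 = 736.17
RR3 = 235 / 736.17 = 0.3192
Denom = 235 + 11 + 173 + 207 + 45 = 671
RR5 = 235 / 671 = 0.3502
Difference = 35.02 − 31.92 = 3.10 percentage points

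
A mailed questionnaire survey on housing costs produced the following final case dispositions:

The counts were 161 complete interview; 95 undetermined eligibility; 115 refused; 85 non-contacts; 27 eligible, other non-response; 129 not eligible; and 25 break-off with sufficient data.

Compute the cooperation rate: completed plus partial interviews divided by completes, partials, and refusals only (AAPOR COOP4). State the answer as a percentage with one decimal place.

Num → 161 + 25 = 186
Base → 161 + 25 + 115 = 301
COOP4 = 186 / 301 = 0.6179

61.8%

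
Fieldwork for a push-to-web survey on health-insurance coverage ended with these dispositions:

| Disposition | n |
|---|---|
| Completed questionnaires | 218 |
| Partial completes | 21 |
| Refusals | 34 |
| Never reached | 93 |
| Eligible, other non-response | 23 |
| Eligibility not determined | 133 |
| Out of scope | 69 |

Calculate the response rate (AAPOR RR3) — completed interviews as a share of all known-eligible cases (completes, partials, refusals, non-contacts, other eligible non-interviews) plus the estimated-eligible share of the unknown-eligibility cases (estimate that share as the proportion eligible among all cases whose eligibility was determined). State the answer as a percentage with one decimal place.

43.4%

Top → 218
Determined eligible → 218 + 21 + 34 + 93 + 23 = 389
e = 389 / (389 + 69) = 389 / 458 = 0.8493
Estimated eligible among unknowns → 0.8493 × 133 = 112.96
Denom → 389 + 112.96 = 501.96
RR3 = 218 / 501.96 = 0.4343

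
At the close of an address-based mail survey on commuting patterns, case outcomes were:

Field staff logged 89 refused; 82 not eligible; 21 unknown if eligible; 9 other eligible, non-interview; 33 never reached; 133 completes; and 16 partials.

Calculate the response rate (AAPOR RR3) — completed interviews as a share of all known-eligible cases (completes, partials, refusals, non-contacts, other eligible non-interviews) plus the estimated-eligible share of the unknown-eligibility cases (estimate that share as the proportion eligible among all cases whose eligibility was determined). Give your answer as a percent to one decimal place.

Numerator = 133
Known eligible = 133 + 16 + 89 + 33 + 9 = 280
e = 280 / (280 + 82) = 280 / 362 = 0.7735
e × U = 0.7735 × 21 = 16.24
Denominator = 280 + 16.24 = 296.24
RR3 = 133 / 296.24 = 0.4490

44.9%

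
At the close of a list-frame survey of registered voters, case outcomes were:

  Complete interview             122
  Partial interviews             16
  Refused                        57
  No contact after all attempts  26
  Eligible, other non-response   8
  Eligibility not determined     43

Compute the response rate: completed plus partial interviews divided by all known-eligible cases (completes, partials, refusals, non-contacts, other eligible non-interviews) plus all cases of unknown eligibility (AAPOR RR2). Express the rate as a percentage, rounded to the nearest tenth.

Top = 122 + 16 = 138
Denom = 122 + 16 + 57 + 26 + 8 + 43 = 272
RR2 = 138 / 272 = 0.5074

50.7%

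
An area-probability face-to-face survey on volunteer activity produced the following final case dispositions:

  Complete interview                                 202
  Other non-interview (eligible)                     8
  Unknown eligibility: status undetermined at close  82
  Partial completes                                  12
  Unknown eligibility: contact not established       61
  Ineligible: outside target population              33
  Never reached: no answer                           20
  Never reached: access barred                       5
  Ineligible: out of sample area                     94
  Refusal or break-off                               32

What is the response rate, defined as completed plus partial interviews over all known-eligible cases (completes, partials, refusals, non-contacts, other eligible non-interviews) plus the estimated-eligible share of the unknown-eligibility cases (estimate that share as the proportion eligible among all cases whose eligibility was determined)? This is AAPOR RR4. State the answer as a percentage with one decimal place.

56.7%

No answer / not reached = 20 + 5 = 25
Unknown eligibility = 61 + 82 = 143
Ineligible = 33 + 94 = 127
Top: 202 + 12 = 214
Known eligible: 202 + 12 + 32 + 25 + 8 = 279
e = 279 / (279 + 127) = 279 / 406 = 0.6872
Eligible share of unknowns: 0.6872 × 143 = 98.27
Base: 279 + 98.27 = 377.27
RR4 = 214 / 377.27 = 0.5672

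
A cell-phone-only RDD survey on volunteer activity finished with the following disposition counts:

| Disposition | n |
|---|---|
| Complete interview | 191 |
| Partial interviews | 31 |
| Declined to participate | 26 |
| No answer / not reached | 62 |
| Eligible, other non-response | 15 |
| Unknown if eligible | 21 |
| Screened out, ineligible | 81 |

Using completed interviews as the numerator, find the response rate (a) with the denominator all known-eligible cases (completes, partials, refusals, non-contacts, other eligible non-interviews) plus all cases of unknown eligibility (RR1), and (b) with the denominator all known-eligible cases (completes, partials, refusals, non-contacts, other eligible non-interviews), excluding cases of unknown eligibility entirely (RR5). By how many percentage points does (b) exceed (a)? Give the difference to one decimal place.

3.6

Num: 191
Denominator: 191 + 31 + 26 + 62 + 15 + 21 = 346
RR1 = 191 / 346 = 0.5520
Denominator: 191 + 31 + 26 + 62 + 15 = 325
RR5 = 191 / 325 = 0.5877
Difference = 58.77 − 55.20 = 3.57 percentage points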